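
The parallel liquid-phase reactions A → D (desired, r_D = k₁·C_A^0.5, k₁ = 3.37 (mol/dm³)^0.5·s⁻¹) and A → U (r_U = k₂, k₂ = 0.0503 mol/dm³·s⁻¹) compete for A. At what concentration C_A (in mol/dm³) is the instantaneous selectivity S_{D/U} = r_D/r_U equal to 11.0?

0.0270 mol/dm³

S_{D/U} = (k₁/k₂)·C_A^0.5 ⇒ C_A = (S·k₂/k₁)^(2).
= (11.0×0.0503/3.37)^(2) = (0.1642)^(2) = 0.0270 mol/dm³.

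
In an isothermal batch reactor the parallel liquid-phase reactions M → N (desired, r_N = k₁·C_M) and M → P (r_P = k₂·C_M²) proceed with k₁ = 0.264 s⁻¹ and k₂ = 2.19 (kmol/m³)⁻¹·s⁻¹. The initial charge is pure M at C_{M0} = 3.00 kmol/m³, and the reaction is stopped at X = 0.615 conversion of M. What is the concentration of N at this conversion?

0.108 kmol/m³

C_M = C_{M0}(1−X) = 1.155 kmol/m³.
Along a PFR/batch, dC_N/dC_M = −r_N/(r_N+r_P) = −k₁/(k₁+k₂·C_M).
Integrating from C_{M0} to C_M: C_N = (0.264/2.19)·ln[(0.264+2.19·3.00)/(0.264+2.19·1.16)] = 0.1205·ln(6.834/2.793) = 0.1078 kmol/m³.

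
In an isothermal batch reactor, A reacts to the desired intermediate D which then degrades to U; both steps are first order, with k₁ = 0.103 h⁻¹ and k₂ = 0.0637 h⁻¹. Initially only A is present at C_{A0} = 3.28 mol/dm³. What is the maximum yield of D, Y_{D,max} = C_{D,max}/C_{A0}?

For a first-order series the maximum intermediate yield is C_{D,max}/C_{A0} = (k₁/k₂)^[k₂/(k₂−k₁)].
= (0.103/0.0637)^(0.0637/(0.0637−0.103)) = (1.617)^(-1.621) = 0.4589.

0.459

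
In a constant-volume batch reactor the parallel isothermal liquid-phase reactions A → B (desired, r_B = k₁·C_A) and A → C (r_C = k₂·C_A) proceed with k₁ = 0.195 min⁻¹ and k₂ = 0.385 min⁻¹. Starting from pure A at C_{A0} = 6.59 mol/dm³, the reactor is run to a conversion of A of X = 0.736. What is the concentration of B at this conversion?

C_A = C_{A0}(1−X) = 1.740 mol/dm³.
Both paths are first order in A, so the instantaneous fraction to B is constant: dC_B/d(−C_A) = k₁/(k₁+k₂) = 0.3362.
C_B = 0.3362·(C_{A0}−C_A) = 0.3362×4.850 = 1.63 mol/dm³.

1.63 mol/dm³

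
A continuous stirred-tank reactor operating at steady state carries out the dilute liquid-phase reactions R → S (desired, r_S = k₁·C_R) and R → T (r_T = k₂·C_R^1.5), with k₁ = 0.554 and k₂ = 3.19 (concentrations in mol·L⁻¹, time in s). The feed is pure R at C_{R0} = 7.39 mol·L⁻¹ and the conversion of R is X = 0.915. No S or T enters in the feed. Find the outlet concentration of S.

Exit C_R = C_{R0}(1−X) = 7.39×0.0850 = 0.6281 mol·L⁻¹.
Rates in a CSTR are evaluated at the outlet concentration: r_S = 0.554×0.6281 = 0.3480, r_T = 3.19×0.6281^1.5 = 1.588.
Fraction of consumed R going to S: r_S/(r_S+r_T) = 0.1797.
C_S = 0.1797·C_{R0}·X = 0.1797×7.39×0.915 = 1.22 mol·L⁻¹.

1.22 mol·L⁻¹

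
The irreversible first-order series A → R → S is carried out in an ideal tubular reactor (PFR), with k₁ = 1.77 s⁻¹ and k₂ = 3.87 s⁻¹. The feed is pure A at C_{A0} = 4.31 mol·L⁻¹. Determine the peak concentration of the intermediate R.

At the optimum, C_{R,max}/C_{A0} = (k₁/k₂)^[k₂/(k₂−k₁)].
= (1.77/3.87)^(3.87/(3.87−1.77)) = (0.4574)^(1.843) = 0.2365.
C_{R,max} = 0.2365×4.31 = 1.02 mol·L⁻¹.

1.02 mol·L⁻¹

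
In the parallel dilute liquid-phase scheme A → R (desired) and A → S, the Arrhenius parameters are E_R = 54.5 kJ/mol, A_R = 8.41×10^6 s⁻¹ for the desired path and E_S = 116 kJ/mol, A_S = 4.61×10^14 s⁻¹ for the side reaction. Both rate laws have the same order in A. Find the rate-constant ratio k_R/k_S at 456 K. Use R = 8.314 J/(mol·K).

0.202

Since both paths have the same order in A, the concentration cancels and S_{R/S} = k_R/k_S = (A_R/A_S)·exp[(E_S−E_R)/(RT)].
(E_S−E_R)/(RT) = (116−54.5)×10³/(8.314×456) = 61500/3791 = 16.22.
k_R/k_S = (8.41×10^6/4.61×10^14)·exp(16.22) = 1.824×10^-8 × 1.109×10^7 = 0.202.
Since E_R < E_S, lowering the temperature improves selectivity toward R.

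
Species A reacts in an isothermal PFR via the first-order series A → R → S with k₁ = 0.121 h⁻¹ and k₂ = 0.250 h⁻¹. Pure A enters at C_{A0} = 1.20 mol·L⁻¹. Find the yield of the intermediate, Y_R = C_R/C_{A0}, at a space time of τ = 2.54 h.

0.193

Solving the coupled first-order balances gives C_R(τ) = [k₁/(k₂−k₁)]·C_{A0}·(e^(−k₁τ) − e^(−k₂τ)).
e^(−k₁τ) = e^(−0.121×2.54) = e^(−0.3073) = 0.7354; e^(−k₂τ) = e^(−0.6350) = 0.5299.
C_R = 0.121×1.20/(0.250−0.121) × (0.7354−0.5299) = 1.126×0.2055 = 0.2313 mol·L⁻¹.
Y_R = C_R/C_{A0} = 0.2313/1.20 = 0.193.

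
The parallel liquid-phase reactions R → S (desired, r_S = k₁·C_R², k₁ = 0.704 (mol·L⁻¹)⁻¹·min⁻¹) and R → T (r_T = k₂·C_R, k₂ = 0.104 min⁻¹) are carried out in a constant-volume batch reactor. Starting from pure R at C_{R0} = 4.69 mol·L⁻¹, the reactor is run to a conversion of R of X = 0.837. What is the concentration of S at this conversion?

C_R = C_{R0}(1−X) = 0.7645 mol·L⁻¹.
Along a PFR/batch, dC_T/dC_R = −r_T/(r_S+r_T) = −k₂/(k₂+k₁·C_R).
Integrating from C_{R0} to C_R: C_T = (0.104/0.704)·ln[(0.104+0.704·4.69)/(0.104+0.704·0.764)] = 0.1477·ln(3.406/0.6422) = 0.2465 mol·L⁻¹.
Then C_S = (C_{R0}−C_R) − C_T = 3.926 − 0.2465 = 3.679 mol·L⁻¹.

3.68 mol·L⁻¹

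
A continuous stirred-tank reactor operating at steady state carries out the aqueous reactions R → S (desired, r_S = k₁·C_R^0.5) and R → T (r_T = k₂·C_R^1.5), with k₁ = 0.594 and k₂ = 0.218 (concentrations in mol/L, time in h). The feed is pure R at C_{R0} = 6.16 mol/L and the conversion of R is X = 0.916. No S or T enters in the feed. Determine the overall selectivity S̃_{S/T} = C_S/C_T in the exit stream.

5.27

Exit C_R = C_{R0}(1−X) = 6.16×0.0840 = 0.5174 mol/L.
A CSTR operates uniformly at the exit composition, giving r_S = 0.4273 and r_T = 0.08114 (each k·C_R^n at C_R = 0.5174).
Overall selectivity = C_S/C_T = r_Sτ/(r_Tτ) = r_S/r_T = 5.27.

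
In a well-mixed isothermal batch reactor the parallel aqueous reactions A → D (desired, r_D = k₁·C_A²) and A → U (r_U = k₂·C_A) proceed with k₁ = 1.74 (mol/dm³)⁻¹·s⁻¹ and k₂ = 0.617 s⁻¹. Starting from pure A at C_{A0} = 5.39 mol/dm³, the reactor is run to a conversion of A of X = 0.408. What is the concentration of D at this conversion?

2.03 mol/dm³

C_A = C_{A0}(1−X) = 3.191 mol/dm³.
Along a PFR/batch, dC_U/dC_A = −r_U/(r_D+r_U) = −k₂/(k₂+k₁·C_A).
Integrating from C_{A0} to C_A: C_U = (0.617/1.74)·ln[(0.617+1.74·5.39)/(0.617+1.74·3.19)] = 0.3546·ln(9.996/6.169) = 0.1711 mol/dm³.
Then C_D = (C_{A0}−C_A) − C_U = 2.199 − 0.1711 = 2.028 mol/dm³.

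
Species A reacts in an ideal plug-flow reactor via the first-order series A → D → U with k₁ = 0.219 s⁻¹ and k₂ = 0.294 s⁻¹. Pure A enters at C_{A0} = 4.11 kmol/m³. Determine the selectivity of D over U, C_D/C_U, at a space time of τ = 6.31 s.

Solving the coupled first-order balances gives C_D(τ) = [k₁/(k₂−k₁)]·C_{A0}·(e^(−k₁τ) − e^(−k₂τ)).
e^(−k₁τ) = e^(−0.219×6.31) = e^(−1.382) = 0.2511; e^(−k₂τ) = e^(−1.855) = 0.1564.
C_D = 0.219×4.11/(0.294−0.219) × (0.2511−0.1564) = 12.00×0.09467 = 1.136 kmol/m³.
C_A = C_{A0}e^(−k₁τ) = 1.032 kmol/m³, so C_U = C_{A0}−C_A−C_D = 1.942 kmol/m³; C_D/C_U = 0.585.

0.585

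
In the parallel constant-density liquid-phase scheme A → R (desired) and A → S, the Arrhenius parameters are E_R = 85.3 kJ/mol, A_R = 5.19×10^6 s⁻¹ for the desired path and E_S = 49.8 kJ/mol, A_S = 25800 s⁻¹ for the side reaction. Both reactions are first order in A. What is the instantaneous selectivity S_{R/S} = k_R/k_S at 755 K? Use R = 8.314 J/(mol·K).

With equal orders, S_{R/S} = k_R/k_S = (A_R/A_S)·exp[(E_S−E_R)/(RT)].
(E_S−E_R)/(RT) = (49.8−85.3)×10³/(8.314×755) = -35500/6277 = -5.656.
k_R/k_S = (5.19×10^6/25800)·exp(-5.656) = 201.2 × 0.003498 = 0.704.
Since E_R > E_S, raising the temperature improves selectivity toward R.

0.704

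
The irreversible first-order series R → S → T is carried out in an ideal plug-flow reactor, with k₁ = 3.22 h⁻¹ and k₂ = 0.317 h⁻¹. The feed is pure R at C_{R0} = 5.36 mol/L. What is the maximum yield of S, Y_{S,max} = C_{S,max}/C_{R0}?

0.776

Evaluating C_S at τ_opt = ln(k₂/k₁)/(k₂−k₁) gives C_{S,max}/C_{R0} = (k₁/k₂)^[k₂/(k₂−k₁)].
= (3.22/0.317)^(0.317/(0.317−3.22)) = (10.16)^(-0.1092) = 0.7764.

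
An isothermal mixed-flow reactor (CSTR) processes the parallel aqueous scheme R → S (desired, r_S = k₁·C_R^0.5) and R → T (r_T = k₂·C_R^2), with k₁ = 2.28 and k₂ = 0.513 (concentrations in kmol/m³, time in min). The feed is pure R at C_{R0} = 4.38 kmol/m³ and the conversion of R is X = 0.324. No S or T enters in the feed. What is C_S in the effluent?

0.661 kmol/m³

Exit C_R = C_{R0}(1−X) = 4.38×0.676 = 2.961 kmol/m³.
A CSTR operates uniformly at the exit composition, giving r_S = 3.923 and r_T = 4.497 (each k·C_R^n at C_R = 2.961).
Fraction of consumed R going to S: r_S/(r_S+r_T) = 0.4659.
C_S = 0.4659·C_{R0}·X = 0.4659×4.38×0.324 = 0.661 kmol/m³.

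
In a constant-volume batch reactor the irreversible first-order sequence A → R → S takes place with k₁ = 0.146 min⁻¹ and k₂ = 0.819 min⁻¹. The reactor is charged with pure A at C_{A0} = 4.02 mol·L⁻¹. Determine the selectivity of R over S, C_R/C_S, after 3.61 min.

0.399

For first-order series with pure A initially, C_R(t) = k₁C_{A0}/(k₂−k₁)·(e^(−k₁t) − e^(−k₂t)).
e^(−k₁t) = e^(−0.146×3.61) = e^(−0.5271) = 0.5903; e^(−k₂t) = e^(−2.957) = 0.05200.
C_R = 0.146×4.02/(0.819−0.146) × (0.5903−0.05200) = 0.8721×0.5383 = 0.4695 mol·L⁻¹.
C_A = C_{A0}e^(−k₁t) = 2.373 mol·L⁻¹, so C_S = C_{A0}−C_A−C_R = 1.177 mol·L⁻¹; C_R/C_S = 0.399.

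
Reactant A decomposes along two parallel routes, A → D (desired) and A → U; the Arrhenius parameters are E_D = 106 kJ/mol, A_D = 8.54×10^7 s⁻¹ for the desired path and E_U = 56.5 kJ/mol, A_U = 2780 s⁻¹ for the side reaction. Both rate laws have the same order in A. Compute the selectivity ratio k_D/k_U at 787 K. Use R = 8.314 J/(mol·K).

15.9

Since both paths have the same order in A, the concentration cancels and S_{D/U} = k_D/k_U = (A_D/A_U)·exp[(E_U−E_D)/(RT)].
(E_U−E_D)/(RT) = (56.5−106)×10³/(8.314×787) = -49500/6543 = -7.565.
k_D/k_U = (8.54×10^7/2780)·exp(-7.565) = 30719 × 5.182×10^-4 = 15.9.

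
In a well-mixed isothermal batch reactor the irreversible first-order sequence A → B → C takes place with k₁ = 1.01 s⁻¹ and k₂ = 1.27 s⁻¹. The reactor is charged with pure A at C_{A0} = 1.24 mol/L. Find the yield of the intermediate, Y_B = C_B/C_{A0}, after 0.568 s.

The intermediate concentration in a first-order A→B→C sequence is C_B = k₁C_{A0}(e^(−k₁t) − e^(−k₂t))/(k₂−k₁).
e^(−k₁t) = e^(−1.01×0.568) = e^(−0.5737) = 0.5634; e^(−k₂t) = e^(−0.7214) = 0.4861.
C_B = 1.01×1.24/(1.27−1.01) × (0.5634−0.4861) = 4.817×0.07736 = 0.3726 mol/L.
Y_B = C_B/C_{A0} = 0.3726/1.24 = 0.301.

0.301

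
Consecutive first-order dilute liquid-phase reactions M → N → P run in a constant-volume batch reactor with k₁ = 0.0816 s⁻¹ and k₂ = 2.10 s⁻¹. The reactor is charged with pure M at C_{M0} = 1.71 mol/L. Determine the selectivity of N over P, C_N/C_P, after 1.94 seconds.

0.300

The intermediate concentration in a first-order A→B→C sequence is C_N = k₁C_{M0}(e^(−k₁t) − e^(−k₂t))/(k₂−k₁).
e^(−k₁t) = e^(−0.0816×1.94) = e^(−0.1583) = 0.8536; e^(−k₂t) = e^(−4.074) = 0.01701.
C_N = 0.0816×1.71/(2.10−0.0816) × (0.8536−0.01701) = 0.06913×0.8366 = 0.05783 mol/L.
C_M = C_{M0}e^(−k₁t) = 1.460 mol/L, so C_P = C_{M0}−C_M−C_N = 0.1925 mol/L; C_N/C_P = 0.300.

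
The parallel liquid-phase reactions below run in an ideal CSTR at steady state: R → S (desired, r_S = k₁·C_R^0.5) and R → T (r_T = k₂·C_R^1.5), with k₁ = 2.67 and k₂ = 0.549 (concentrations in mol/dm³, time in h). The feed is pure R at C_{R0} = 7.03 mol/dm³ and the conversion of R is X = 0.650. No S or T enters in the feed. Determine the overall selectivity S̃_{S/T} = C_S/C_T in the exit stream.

Exit C_R = C_{R0}(1−X) = 7.03×0.350 = 2.461 mol/dm³.
In a CSTR the entire volume is at exit conditions, so r_S = 2.67×2.461^0.5 = 4.188 and r_T = 0.549×2.461^1.5 = 2.119.
Overall selectivity = C_S/C_T = r_Sτ/(r_Tτ) = r_S/r_T = 1.98.

1.98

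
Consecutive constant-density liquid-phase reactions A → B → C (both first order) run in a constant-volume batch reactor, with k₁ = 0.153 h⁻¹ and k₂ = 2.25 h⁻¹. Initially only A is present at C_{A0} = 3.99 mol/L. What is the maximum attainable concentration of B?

0.223 mol/L

Evaluating C_B at t_opt = ln(k₂/k₁)/(k₂−k₁) gives C_{B,max}/C_{A0} = (k₁/k₂)^[k₂/(k₂−k₁)].
= (0.153/2.25)^(2.25/(2.25−0.153)) = (0.06800)^(1.073) = 0.05589.
C_{B,max} = 0.05589×3.99 = 0.223 mol/L.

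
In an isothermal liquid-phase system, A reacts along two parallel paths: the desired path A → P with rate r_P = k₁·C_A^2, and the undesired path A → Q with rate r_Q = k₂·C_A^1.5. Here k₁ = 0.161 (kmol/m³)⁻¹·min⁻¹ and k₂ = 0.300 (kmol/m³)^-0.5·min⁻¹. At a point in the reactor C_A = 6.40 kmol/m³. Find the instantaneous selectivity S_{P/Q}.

S_{P/Q} = r_P/r_Q = (k₁·C_A^2)/(k₂·C_A^1.5) = (k₁/k₂)·C_A^0.5.
= (0.161×6.400^2) / (0.300×6.400^1.5) = 6.595/4.857 = 1.36.
Since the desired path is higher order in A, keeping C_A high (PFR or concentrated feed) favours P.

1.36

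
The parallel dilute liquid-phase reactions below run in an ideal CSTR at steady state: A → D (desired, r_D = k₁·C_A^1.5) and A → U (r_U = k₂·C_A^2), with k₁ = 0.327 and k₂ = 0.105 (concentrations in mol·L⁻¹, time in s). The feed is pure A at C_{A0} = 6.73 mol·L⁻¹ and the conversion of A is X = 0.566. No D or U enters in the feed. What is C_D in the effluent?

2.46 mol·L⁻¹

Exit C_A = C_{A0}(1−X) = 6.73×0.434 = 2.921 mol·L⁻¹.
Rates in a CSTR are evaluated at the outlet concentration: r_D = 0.327×2.921^1.5 = 1.632, r_U = 0.105×2.921^2 = 0.8958.
Fraction of consumed A going to D: r_D/(r_D+r_U) = 0.6457.
C_D = 0.6457·C_{A0}·X = 0.6457×6.73×0.566 = 2.46 mol·L⁻¹.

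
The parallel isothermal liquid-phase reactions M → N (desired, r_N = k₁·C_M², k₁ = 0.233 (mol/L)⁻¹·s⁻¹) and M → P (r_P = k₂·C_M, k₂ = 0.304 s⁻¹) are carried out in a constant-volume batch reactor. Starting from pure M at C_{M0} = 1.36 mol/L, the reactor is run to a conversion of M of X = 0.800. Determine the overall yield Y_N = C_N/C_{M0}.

C_M = C_{M0}(1−X) = 0.2720 mol/L.
Along a PFR/batch, dC_P/dC_M = −r_P/(r_N+r_P) = −k₂/(k₂+k₁·C_M).
Integrating from C_{M0} to C_M: C_P = (0.304/0.233)·ln[(0.304+0.233·1.36)/(0.304+0.233·0.272)] = 1.305·ln(0.6209/0.3674) = 0.6847 mol/L.
Then C_N = (C_{M0}−C_M) − C_P = 1.088 − 0.6847 = 0.4033 mol/L.
Y_N = C_N/C_{M0} = 0.4033/1.36 = 0.297.

0.297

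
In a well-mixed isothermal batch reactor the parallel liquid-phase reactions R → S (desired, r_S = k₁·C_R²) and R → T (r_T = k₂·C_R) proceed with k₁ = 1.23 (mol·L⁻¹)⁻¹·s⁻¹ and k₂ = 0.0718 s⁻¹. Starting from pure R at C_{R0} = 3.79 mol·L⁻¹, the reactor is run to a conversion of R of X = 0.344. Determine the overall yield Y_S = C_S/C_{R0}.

0.338

C_R = C_{R0}(1−X) = 2.486 mol·L⁻¹.
Along a PFR/batch, dC_T/dC_R = −r_T/(r_S+r_T) = −k₂/(k₂+k₁·C_R).
Integrating from C_{R0} to C_R: C_T = (0.0718/1.23)·ln[(0.0718+1.23·3.79)/(0.0718+1.23·2.49)] = 0.05837·ln(4.733/3.130) = 0.02415 mol·L⁻¹.
Then C_S = (C_{R0}−C_R) − C_T = 1.304 − 0.02415 = 1.280 mol·L⁻¹.
Y_S = C_S/C_{R0} = 1.280/3.79 = 0.338.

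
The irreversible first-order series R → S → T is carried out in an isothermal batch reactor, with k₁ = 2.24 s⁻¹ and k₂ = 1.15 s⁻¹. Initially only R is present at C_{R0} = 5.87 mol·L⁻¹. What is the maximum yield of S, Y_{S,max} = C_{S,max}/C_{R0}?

0.495

For a first-order series the maximum intermediate yield is C_{S,max}/C_{R0} = (k₁/k₂)^[k₂/(k₂−k₁)].
= (2.24/1.15)^(1.15/(1.15−2.24)) = (1.948)^(-1.055) = 0.4949.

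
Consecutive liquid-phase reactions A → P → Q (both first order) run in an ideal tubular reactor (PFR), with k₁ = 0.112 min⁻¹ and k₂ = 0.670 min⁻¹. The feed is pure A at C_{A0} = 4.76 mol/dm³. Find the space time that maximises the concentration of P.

3.21 min

The intermediate peaks when r₁ = r₂, i.e. k₁e^(−k₁τ) = k₂e^(−k₂τ), giving τ_opt = ln(k₂/k₁)/(k₂−k₁).
= ln(0.670/0.112)/(0.670−0.112) = ln(5.982)/0.5580 = 1.789/0.5580 = 3.21 min.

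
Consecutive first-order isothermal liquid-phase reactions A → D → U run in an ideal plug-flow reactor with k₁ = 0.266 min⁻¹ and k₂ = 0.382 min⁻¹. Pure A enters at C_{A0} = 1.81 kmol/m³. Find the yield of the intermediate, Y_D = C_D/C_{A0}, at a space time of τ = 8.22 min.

0.158

The intermediate concentration in a first-order A→B→C sequence is C_D = k₁C_{A0}(e^(−k₁τ) − e^(−k₂τ))/(k₂−k₁).
e^(−k₁τ) = e^(−0.266×8.22) = e^(−2.187) = 0.1123; e^(−k₂τ) = e^(−3.140) = 0.04328.
C_D = 0.266×1.81/(0.382−0.266) × (0.1123−0.04328) = 4.151×0.06903 = 0.2865 kmol/m³.
Y_D = C_D/C_{A0} = 0.2865/1.81 = 0.158.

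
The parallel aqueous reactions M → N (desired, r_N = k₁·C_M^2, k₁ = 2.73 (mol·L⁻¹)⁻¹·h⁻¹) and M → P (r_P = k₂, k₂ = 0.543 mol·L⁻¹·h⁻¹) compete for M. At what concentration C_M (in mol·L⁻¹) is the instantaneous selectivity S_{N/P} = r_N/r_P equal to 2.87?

S_{N/P} = (k₁/k₂)·C_M^2 ⇒ C_M = (S·k₂/k₁)^(0.5).
= (2.87×0.543/2.73)^(0.5) = (0.5708)^(0.5) = 0.756 mol·L⁻¹.

0.756 mol·L⁻¹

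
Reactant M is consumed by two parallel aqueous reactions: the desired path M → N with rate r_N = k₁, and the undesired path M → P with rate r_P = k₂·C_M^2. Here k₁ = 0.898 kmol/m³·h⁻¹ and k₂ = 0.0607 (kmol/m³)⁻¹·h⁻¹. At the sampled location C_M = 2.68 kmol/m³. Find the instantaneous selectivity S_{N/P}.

S_{N/P} = r_N/r_P = (k₁)/(k₂·C_M^2) = (k₁/k₂)·C_M^-2.
= (0.898) / (0.0607×2.680^2) = 0.8980/0.4360 = 2.06.
The undesired path is higher order in M, so low C_M (CSTR or dilute feed) favours N.

2.06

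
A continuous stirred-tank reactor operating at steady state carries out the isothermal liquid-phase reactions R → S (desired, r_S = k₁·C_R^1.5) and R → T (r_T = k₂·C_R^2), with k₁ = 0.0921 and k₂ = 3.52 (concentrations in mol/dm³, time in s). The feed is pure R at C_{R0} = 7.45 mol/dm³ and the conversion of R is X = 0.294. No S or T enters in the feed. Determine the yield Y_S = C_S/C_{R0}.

Exit C_R = C_{R0}(1−X) = 7.45×0.706 = 5.260 mol/dm³.
Rates in a CSTR are evaluated at the outlet concentration: r_S = 0.0921×5.260^1.5 = 1.111, r_T = 3.52×5.260^2 = 97.38.
Fraction of consumed R going to S: r_S/(r_S+r_T) = 0.01128.
C_S = 0.01128·C_{R0}·X = 0.01128×7.45×0.294 = 0.0247 mol/dm³; Y_S = C_S/C_{R0} = 0.00332.

0.00332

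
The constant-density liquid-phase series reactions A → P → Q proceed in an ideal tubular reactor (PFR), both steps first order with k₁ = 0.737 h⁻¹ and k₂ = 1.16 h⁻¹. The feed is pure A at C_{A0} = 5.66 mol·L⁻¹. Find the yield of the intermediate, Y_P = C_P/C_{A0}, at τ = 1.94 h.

0.233

Solving the coupled first-order balances gives C_P(τ) = [k₁/(k₂−k₁)]·C_{A0}·(e^(−k₁τ) − e^(−k₂τ)).
e^(−k₁τ) = e^(−0.737×1.94) = e^(−1.430) = 0.2394; e^(−k₂τ) = e^(−2.250) = 0.1054.
C_P = 0.737×5.66/(1.16−0.737) × (0.2394−0.1054) = 9.862×0.1340 = 1.321 mol·L⁻¹.
Y_P = C_P/C_{A0} = 1.321/5.66 = 0.233.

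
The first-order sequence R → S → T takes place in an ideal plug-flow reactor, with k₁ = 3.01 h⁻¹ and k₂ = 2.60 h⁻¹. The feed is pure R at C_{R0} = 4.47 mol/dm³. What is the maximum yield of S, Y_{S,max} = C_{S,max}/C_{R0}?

At the optimum, C_{S,max}/C_{R0} = (k₁/k₂)^[k₂/(k₂−k₁)].
= (3.01/2.60)^(2.60/(2.60−3.01)) = (1.158)^(-6.341) = 0.3951.

0.395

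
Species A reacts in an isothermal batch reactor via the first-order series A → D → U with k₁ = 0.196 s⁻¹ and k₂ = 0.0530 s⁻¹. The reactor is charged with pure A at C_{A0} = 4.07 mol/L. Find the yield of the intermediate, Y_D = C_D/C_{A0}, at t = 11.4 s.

0.602

The intermediate concentration in a first-order A→B→C sequence is C_D = k₁C_{A0}(e^(−k₁t) − e^(−k₂t))/(k₂−k₁).
e^(−k₁t) = e^(−0.196×11.4) = e^(−2.234) = 0.1071; e^(−k₂t) = e^(−0.6042) = 0.5465.
C_D = 0.196×4.07/(0.0530−0.196) × (0.1071−0.5465) = (-5.578)×(-0.4395) = 2.451 mol/L.
Y_D = C_D/C_{A0} = 2.451/4.07 = 0.602.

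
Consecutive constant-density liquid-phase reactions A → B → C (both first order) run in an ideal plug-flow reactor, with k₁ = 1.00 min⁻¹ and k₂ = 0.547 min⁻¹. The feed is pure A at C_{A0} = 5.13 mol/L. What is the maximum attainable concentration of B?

Evaluating C_B at τ_opt = ln(k₂/k₁)/(k₂−k₁) gives C_{B,max}/C_{A0} = (k₁/k₂)^[k₂/(k₂−k₁)].
= (1.00/0.547)^(0.547/(0.547−1.00)) = (1.828)^(-1.208) = 0.4826.
C_{B,max} = 0.4826×5.13 = 2.48 mol/L.

2.48 mol/L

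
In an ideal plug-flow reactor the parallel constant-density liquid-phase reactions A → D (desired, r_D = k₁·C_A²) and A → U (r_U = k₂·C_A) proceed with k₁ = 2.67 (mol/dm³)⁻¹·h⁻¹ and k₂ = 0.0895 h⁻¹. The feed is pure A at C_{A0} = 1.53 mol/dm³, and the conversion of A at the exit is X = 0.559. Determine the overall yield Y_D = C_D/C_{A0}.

C_A = C_{A0}(1−X) = 0.6747 mol/dm³.
Along a PFR/batch, dC_U/dC_A = −r_U/(r_D+r_U) = −k₂/(k₂+k₁·C_A).
Integrating from C_{A0} to C_A: C_U = (0.0895/2.67)·ln[(0.0895+2.67·1.53)/(0.0895+2.67·0.675)] = 0.03352·ln(4.175/1.891) = 0.02654 mol/dm³.
Then C_D = (C_{A0}−C_A) − C_U = 0.8553 − 0.02654 = 0.8287 mol/dm³.
Y_D = C_D/C_{A0} = 0.8287/1.53 = 0.542.

0.542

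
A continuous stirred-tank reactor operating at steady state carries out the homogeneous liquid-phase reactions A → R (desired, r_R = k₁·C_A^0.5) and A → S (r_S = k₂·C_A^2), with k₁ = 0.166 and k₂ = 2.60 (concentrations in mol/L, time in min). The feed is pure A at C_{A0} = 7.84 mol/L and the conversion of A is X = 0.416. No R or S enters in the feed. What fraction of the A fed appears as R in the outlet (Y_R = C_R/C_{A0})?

0.00269

Exit C_A = C_{A0}(1−X) = 7.84×0.584 = 4.579 mol/L.
Rates in a CSTR are evaluated at the outlet concentration: r_R = 0.166×4.579^0.5 = 0.3552, r_S = 2.60×4.579^2 = 54.50.
Fraction of consumed A going to R: r_R/(r_R+r_S) = 0.006475.
C_R = 0.006475·C_{A0}·X = 0.006475×7.84×0.416 = 0.0211 mol/L; Y_R = C_R/C_{A0} = 0.00269.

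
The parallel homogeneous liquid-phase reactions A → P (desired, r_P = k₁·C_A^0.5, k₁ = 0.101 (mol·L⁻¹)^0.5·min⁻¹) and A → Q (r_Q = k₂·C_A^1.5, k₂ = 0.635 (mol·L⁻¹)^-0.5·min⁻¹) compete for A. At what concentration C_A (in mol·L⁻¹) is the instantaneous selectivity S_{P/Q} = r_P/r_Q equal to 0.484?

S_{P/Q} = (k₁/k₂)·C_A⁻¹ ⇒ C_A = (S·k₂/k₁)^(-1).
= (0.484×0.635/0.101)^(-1) = (3.043)^(-1) = 0.329 mol·L⁻¹.

0.329 mol·L⁻¹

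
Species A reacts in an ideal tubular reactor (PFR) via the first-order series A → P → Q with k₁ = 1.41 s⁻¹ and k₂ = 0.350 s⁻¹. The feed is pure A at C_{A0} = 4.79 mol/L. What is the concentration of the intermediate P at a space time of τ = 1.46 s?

Solving the coupled first-order balances gives C_P(τ) = [k₁/(k₂−k₁)]·C_{A0}·(e^(−k₁τ) − e^(−k₂τ)).
e^(−k₁τ) = e^(−1.41×1.46) = e^(−2.059) = 0.1276; e^(−k₂τ) = e^(−0.5110) = 0.5999.
C_P = 1.41×4.79/(0.350−1.41) × (0.1276−0.5999) = (-6.372)×(-0.4723) = 3.009 mol/L.

3.01 mol/L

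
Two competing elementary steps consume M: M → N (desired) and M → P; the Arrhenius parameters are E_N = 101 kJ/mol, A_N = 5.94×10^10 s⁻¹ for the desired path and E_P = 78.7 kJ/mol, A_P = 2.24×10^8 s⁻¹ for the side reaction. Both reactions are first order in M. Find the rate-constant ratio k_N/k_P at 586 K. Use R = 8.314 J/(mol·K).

Since both paths have the same order in M, the concentration cancels and S_{N/P} = k_N/k_P = (A_N/A_P)·exp[(E_P−E_N)/(RT)].
(E_P−E_N)/(RT) = (78.7−101)×10³/(8.314×586) = -22300/4872 = -4.577.
k_N/k_P = (5.94×10^10/2.24×10^8)·exp(-4.577) = 265.2 × 0.01028 = 2.73.
Since E_N > E_P, raising the temperature improves selectivity toward N.

2.73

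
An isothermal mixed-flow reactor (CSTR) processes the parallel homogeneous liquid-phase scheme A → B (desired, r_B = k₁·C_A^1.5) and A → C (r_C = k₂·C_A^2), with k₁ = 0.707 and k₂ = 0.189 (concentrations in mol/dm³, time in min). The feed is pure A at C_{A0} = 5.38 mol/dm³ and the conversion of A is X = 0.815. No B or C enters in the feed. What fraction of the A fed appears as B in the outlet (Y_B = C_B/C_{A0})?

0.643

Exit C_A = C_{A0}(1−X) = 5.38×0.185 = 0.9953 mol/dm³.
In a CSTR the entire volume is at exit conditions, so r_B = 0.707×0.9953^1.5 = 0.7020 and r_C = 0.189×0.9953^2 = 0.1872.
Fraction of consumed A going to B: r_B/(r_B+r_C) = 0.7895.
C_B = 0.7895·C_{A0}·X = 0.7895×5.38×0.815 = 3.46 mol/dm³; Y_B = C_B/C_{A0} = 0.643.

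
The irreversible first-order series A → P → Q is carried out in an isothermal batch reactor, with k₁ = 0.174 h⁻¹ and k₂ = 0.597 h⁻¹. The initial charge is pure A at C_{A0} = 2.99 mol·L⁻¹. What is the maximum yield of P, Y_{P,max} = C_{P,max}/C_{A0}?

For a first-order series the maximum intermediate yield is C_{P,max}/C_{A0} = (k₁/k₂)^[k₂/(k₂−k₁)].
= (0.174/0.597)^(0.597/(0.597−0.174)) = (0.2915)^(1.411) = 0.1755.

0.176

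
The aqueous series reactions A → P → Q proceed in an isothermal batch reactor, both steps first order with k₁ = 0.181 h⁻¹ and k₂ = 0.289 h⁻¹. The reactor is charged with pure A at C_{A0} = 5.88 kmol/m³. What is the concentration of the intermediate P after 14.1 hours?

0.600 kmol/m³

Solving the coupled first-order balances gives C_P(t) = [k₁/(k₂−k₁)]·C_{A0}·(e^(−k₁t) − e^(−k₂t)).
e^(−k₁t) = e^(−0.181×14.1) = e^(−2.552) = 0.07792; e^(−k₂t) = e^(−4.075) = 0.01699.
C_P = 0.181×5.88/(0.289−0.181) × (0.07792−0.01699) = 9.854×0.06092 = 0.6004 kmol/m³.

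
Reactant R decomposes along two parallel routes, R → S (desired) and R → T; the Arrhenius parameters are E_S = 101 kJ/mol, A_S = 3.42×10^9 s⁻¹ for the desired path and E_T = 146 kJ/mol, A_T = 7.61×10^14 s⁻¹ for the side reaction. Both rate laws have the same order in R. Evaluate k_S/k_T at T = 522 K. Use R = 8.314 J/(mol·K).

0.143

k_S/k_T = (A_S/A_T)·exp[−(E_S−E_T)/(RT)] = (A_S/A_T)·exp[(E_T−E_S)/(RT)].
(E_T−E_S)/(RT) = (146−101)×10³/(8.314×522) = 45000/4340 = 10.37.
k_S/k_T = (3.42×10^9/7.61×10^14)·exp(10.37) = 4.494×10^-6 × 31853 = 0.143.
Since E_S < E_T, lowering the temperature improves selectivity toward S.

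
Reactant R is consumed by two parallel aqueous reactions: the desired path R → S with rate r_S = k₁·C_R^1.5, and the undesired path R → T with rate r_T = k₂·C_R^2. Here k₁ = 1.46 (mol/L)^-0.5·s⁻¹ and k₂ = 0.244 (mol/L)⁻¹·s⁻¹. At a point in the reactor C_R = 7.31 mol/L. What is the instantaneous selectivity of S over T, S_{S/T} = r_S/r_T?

S_{S/T} = r_S/r_T = (k₁·C_R^1.5)/(k₂·C_R^2) = (k₁/k₂)·C_R^-0.5.
= (1.46×7.310^1.5) / (0.244×7.310^2) = 28.86/13.04 = 2.21.
The undesired path is higher order in R, so low C_R (CSTR or dilute feed) favours S.

2.21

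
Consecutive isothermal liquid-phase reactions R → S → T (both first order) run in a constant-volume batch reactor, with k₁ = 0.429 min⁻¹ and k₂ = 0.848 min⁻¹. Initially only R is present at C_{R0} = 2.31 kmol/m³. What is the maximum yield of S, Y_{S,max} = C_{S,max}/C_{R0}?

0.252

At the optimum, C_{S,max}/C_{R0} = (k₁/k₂)^[k₂/(k₂−k₁)].
= (0.429/0.848)^(0.848/(0.848−0.429)) = (0.5059)^(2.024) = 0.2518.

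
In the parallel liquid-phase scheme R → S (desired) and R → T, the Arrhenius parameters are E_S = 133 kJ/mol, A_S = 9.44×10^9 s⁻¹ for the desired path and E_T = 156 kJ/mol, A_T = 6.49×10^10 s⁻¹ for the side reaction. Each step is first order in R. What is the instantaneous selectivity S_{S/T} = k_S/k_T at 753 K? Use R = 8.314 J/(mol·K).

5.73

k_S/k_T = (A_S/A_T)·exp[−(E_S−E_T)/(RT)] = (A_S/A_T)·exp[(E_T−E_S)/(RT)].
(E_T−E_S)/(RT) = (156−133)×10³/(8.314×753) = 23000/6260 = 3.674.
k_S/k_T = (9.44×10^9/6.49×10^10)·exp(3.674) = 0.1455 × 39.40 = 5.73.
Since E_S < E_T, lowering the temperature improves selectivity toward S.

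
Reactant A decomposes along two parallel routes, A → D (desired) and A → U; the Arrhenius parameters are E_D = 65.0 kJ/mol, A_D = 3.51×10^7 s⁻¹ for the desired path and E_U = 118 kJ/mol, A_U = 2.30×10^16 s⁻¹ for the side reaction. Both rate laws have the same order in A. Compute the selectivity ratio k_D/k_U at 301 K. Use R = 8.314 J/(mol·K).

With equal orders, S_{D/U} = k_D/k_U = (A_D/A_U)·exp[(E_U−E_D)/(RT)].
(E_U−E_D)/(RT) = (118−65.0)×10³/(8.314×301) = 53000/2503 = 21.18.
k_D/k_U = (3.51×10^7/2.30×10^16)·exp(21.18) = 1.526×10^-9 × 1.577×10^9 = 2.41.
Since E_D < E_U, lowering the temperature improves selectivity toward D.

2.41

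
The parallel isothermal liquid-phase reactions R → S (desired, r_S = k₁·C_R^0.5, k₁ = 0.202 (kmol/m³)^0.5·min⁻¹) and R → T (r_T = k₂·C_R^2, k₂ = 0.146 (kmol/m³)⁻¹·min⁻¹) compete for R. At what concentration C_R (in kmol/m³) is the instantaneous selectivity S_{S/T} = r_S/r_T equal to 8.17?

0.306 kmol/m³

S_{S/T} = (k₁/k₂)·C_R^-1.5 ⇒ C_R = (S·k₂/k₁)^(1/(-1.5)).
= (8.17×0.146/0.202)^(-0.6667) = (5.905)^(-0.6667) = 0.306 kmol/m³.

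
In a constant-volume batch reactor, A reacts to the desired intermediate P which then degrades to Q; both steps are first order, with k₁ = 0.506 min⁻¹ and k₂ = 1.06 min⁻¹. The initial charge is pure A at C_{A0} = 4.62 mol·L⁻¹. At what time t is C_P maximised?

The intermediate peaks when r₁ = r₂, i.e. k₁e^(−k₁t) = k₂e^(−k₂t), giving t_opt = ln(k₂/k₁)/(k₂−k₁).
= ln(1.06/0.506)/(1.06−0.506) = ln(2.095)/0.5540 = 0.7395/0.5540 = 1.33 min.

1.33 min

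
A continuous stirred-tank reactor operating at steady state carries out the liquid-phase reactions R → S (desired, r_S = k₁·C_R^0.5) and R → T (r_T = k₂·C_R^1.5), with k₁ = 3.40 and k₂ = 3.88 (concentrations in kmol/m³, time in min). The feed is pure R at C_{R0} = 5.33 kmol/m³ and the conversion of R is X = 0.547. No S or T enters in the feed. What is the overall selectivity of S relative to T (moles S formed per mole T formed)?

0.363

Exit C_R = C_{R0}(1−X) = 5.33×0.453 = 2.414 kmol/m³.
In a CSTR the entire volume is at exit conditions, so r_S = 3.40×2.414^0.5 = 5.283 and r_T = 3.88×2.414^1.5 = 14.56.
Overall selectivity = C_S/C_T = r_Sτ/(r_Tτ) = r_S/r_T = 0.363.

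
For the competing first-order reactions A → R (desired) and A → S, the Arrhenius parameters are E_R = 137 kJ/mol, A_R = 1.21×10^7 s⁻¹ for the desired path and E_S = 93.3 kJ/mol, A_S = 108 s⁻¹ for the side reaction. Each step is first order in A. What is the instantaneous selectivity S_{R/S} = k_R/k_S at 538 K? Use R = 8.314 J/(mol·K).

k_R/k_S = (A_R/A_S)·exp[−(E_R−E_S)/(RT)] = (A_R/A_S)·exp[(E_S−E_R)/(RT)].
(E_S−E_R)/(RT) = (93.3−137)×10³/(8.314×538) = -43700/4473 = -9.770.
k_R/k_S = (1.21×10^7/108)·exp(-9.770) = 1.120×10^5 × 5.715×10^-5 = 6.40.

6.40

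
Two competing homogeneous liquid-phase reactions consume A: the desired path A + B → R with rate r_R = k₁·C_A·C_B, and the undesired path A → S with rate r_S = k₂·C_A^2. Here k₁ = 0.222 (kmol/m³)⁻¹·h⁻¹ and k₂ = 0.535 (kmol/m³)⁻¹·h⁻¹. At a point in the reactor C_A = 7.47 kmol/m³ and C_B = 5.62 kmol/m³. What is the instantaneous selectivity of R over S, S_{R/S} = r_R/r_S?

0.312

S_{R/S} = r_R/r_S = (k₁·C_A·C_B)/(k₂·C_A^2) = (k₁/k₂)·C_A⁻¹·C_B.
= (0.222×7.470×5.620) / (0.535×7.470^2) = 9.320/29.85 = 0.312.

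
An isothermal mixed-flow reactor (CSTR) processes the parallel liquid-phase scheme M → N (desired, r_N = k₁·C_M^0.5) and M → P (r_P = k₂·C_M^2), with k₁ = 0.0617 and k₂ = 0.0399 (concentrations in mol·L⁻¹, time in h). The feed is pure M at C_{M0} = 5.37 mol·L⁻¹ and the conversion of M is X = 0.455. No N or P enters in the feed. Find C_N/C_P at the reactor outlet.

0.309

Exit C_M = C_{M0}(1−X) = 5.37×0.545 = 2.927 mol·L⁻¹.
Rates in a CSTR are evaluated at the outlet concentration: r_N = 0.0617×2.927^0.5 = 0.1056, r_P = 0.0399×2.927^2 = 0.3418.
Overall selectivity = C_N/C_P = r_Nτ/(r_Pτ) = r_N/r_P = 0.309.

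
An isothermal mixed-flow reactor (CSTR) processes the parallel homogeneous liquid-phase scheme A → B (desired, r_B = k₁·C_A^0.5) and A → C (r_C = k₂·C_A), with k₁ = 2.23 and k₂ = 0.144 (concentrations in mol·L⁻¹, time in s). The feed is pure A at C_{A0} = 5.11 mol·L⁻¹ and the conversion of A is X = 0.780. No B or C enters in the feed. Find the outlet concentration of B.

Exit C_A = C_{A0}(1−X) = 5.11×0.220 = 1.124 mol·L⁻¹.
Rates in a CSTR are evaluated at the outlet concentration: r_B = 2.23×1.124^0.5 = 2.364, r_C = 0.144×1.124 = 0.1619.
Fraction of consumed A going to B: r_B/(r_B+r_C) = 0.9359.
C_B = 0.9359·C_{A0}·X = 0.9359×5.11×0.780 = 3.73 mol·L⁻¹.

3.73 mol·L⁻¹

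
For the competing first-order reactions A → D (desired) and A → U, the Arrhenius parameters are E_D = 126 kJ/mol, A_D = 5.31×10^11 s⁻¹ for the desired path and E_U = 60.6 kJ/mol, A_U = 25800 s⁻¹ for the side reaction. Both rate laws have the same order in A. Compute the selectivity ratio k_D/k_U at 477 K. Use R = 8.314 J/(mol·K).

Since both paths have the same order in A, the concentration cancels and S_{D/U} = k_D/k_U = (A_D/A_U)·exp[(E_U−E_D)/(RT)].
(E_U−E_D)/(RT) = (60.6−126)×10³/(8.314×477) = -65400/3966 = -16.49.
k_D/k_U = (5.31×10^11/25800)·exp(-16.49) = 2.058×10^7 × 6.887×10^-8 = 1.42.

1.42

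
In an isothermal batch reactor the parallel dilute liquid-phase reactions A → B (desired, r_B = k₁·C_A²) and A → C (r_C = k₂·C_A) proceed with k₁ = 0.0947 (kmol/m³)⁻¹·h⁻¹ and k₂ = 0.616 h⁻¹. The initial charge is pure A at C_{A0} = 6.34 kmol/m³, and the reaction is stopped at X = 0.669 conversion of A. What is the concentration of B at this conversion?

1.63 kmol/m³

C_A = C_{A0}(1−X) = 2.099 kmol/m³.
Along a PFR/batch, dC_C/dC_A = −r_C/(r_B+r_C) = −k₂/(k₂+k₁·C_A).
Integrating from C_{A0} to C_A: C_C = (0.616/0.0947)·ln[(0.616+0.0947·6.34)/(0.616+0.0947·2.10)] = 6.505·ln(1.216/0.8147) = 2.607 kmol/m³.
Then C_B = (C_{A0}−C_A) − C_C = 4.241 − 2.607 = 1.634 kmol/m³.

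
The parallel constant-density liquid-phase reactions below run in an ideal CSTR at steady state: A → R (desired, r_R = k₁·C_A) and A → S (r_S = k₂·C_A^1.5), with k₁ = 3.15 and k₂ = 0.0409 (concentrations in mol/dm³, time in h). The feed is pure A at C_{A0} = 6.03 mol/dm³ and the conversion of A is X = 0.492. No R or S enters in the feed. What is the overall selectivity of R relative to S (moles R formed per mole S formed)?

Exit C_A = C_{A0}(1−X) = 6.03×0.508 = 3.063 mol/dm³.
A CSTR operates uniformly at the exit composition, giving r_R = 9.649 and r_S = 0.2193 (each k·C_A^n at C_A = 3.063).
Overall selectivity = C_R/C_S = r_Rτ/(r_Sτ) = r_R/r_S = 44.0.

44.0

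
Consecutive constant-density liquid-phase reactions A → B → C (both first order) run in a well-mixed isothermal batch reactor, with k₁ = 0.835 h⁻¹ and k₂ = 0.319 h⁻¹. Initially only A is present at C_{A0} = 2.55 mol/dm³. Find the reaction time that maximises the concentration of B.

1.86 h

For first-order series the maximum of C_B occurs at t_opt = ln(k₂/k₁)/(k₂−k₁).
= ln(0.319/0.835)/(0.319−0.835) = ln(0.3820)/-0.5160 = -0.9622/-0.5160 = 1.86 h.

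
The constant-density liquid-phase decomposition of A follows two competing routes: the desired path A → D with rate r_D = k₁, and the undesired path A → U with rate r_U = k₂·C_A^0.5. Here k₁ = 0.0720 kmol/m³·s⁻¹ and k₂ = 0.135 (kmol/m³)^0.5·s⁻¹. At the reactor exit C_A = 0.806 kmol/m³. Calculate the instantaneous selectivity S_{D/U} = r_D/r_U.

0.594

S_{D/U} = r_D/r_U = (k₁)/(k₂·C_A^0.5) = (k₁/k₂)·C_A^-0.5.
= (0.0720) / (0.135×0.8060^0.5) = 0.07200/0.1212 = 0.594.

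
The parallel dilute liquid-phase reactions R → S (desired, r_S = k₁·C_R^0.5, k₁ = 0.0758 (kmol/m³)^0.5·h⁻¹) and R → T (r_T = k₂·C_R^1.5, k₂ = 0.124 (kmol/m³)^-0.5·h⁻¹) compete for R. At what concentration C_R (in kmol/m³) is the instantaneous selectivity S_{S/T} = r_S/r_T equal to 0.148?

4.13 kmol/m³

S_{S/T} = (k₁/k₂)·C_R⁻¹ ⇒ C_R = (S·k₂/k₁)^(-1).
= (0.148×0.124/0.0758)^(-1) = (0.2421)^(-1) = 4.13 kmol/m³.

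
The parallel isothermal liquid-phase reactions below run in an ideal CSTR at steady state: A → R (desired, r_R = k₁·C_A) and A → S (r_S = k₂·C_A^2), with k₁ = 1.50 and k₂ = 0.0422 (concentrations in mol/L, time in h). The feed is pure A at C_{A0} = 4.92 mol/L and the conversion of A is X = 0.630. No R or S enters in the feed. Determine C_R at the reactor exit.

Exit C_A = C_{A0}(1−X) = 4.92×0.370 = 1.820 mol/L.
A CSTR operates uniformly at the exit composition, giving r_R = 2.731 and r_S = 0.1398 (each k·C_A^n at C_A = 1.820).
Fraction of consumed A going to R: r_R/(r_R+r_S) = 0.9513.
C_R = 0.9513·C_{A0}·X = 0.9513×4.92×0.630 = 2.95 mol/L.

2.95 mol/L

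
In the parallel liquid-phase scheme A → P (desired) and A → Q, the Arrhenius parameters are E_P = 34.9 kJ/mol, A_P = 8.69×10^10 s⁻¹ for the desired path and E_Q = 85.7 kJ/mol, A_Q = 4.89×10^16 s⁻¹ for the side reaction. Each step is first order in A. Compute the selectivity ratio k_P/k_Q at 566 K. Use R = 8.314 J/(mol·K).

0.0867

Since both paths have the same order in A, the concentration cancels and S_{P/Q} = k_P/k_Q = (A_P/A_Q)·exp[(E_Q−E_P)/(RT)].
(E_Q−E_P)/(RT) = (85.7−34.9)×10³/(8.314×566) = 50800/4706 = 10.80.
k_P/k_Q = (8.69×10^10/4.89×10^16)·exp(10.80) = 1.777×10^-6 × 48794 = 0.0867.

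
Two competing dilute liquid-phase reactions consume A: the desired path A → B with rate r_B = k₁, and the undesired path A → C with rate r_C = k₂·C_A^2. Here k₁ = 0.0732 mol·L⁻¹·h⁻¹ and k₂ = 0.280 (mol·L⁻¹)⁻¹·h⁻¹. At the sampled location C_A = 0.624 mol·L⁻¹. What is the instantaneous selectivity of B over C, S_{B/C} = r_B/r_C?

0.671

S_{B/C} = r_B/r_C = (k₁)/(k₂·C_A^2) = (k₁/k₂)·C_A^-2.
= (0.0732) / (0.280×0.6240^2) = 0.07320/0.1090 = 0.671.
The undesired path is higher order in A, so low C_A (CSTR or dilute feed) favours B.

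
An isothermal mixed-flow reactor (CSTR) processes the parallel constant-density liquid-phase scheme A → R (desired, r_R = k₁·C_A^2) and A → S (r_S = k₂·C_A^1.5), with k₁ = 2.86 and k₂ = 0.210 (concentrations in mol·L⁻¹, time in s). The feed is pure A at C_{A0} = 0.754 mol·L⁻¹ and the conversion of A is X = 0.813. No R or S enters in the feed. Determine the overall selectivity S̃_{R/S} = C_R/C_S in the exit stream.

5.11

Exit C_A = C_{A0}(1−X) = 0.754×0.187 = 0.1410 mol·L⁻¹.
Rates in a CSTR are evaluated at the outlet concentration: r_R = 2.86×0.1410^2 = 0.05686, r_S = 0.210×0.1410^1.5 = 0.01112.
Overall selectivity = C_R/C_S = r_Rτ/(r_Sτ) = r_R/r_S = 5.11.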